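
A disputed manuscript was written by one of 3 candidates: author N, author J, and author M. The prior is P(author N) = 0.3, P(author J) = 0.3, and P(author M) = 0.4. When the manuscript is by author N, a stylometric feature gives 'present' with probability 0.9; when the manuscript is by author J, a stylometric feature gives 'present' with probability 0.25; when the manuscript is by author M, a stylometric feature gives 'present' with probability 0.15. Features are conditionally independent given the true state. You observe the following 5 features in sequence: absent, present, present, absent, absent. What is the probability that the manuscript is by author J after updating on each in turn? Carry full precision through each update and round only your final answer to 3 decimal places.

Each posterior becomes the prior for the next update.
After 'absent': normaliser = 0.1·0.3000 + 0.75·0.3000 + 0.85·0.4000; P(author N) ≈ 0.0504, P(author J) ≈ 0.3782, P(author M) ≈ 0.5714
After 'present': normaliser = 0.9·0.0504 + 0.25·0.3782 + 0.15·0.5714; P(author N) ≈ 0.2011, P(author J) ≈ 0.4190, P(author M) ≈ 0.3799
After 'present': normaliser = 0.9·0.2011 + 0.25·0.4190 + 0.15·0.3799; P(author N) ≈ 0.5281, P(author J) ≈ 0.3056, P(author M) ≈ 0.1663
After 'absent': normaliser = 0.1·0.5281 + 0.75·0.3056 + 0.85·0.1663; P(author N) ≈ 0.1247, P(author J) ≈ 0.5414, P(author M) ≈ 0.3338
After 'absent': normaliser = 0.1·0.1247 + 0.75·0.5414 + 0.85·0.3338; P(author N) ≈ 0.0178, P(author J) ≈ 0.5782, P(author M) ≈ 0.4040

0.578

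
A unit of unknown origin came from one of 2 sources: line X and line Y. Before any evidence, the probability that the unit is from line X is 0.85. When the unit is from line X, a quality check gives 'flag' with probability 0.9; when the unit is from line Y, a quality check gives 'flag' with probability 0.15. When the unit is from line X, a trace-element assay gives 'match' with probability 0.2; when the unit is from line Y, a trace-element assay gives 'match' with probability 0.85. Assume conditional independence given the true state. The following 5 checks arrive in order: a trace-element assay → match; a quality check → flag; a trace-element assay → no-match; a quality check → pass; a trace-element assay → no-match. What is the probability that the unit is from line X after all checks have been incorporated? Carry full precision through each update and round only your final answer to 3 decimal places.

Each posterior becomes the prior for the next update.
After a trace-element assay='match': P(line X) = 0.2·0.8500 / (0.2·0.8500 + 0.85·0.1500) ≈ 0.5714
After a quality check='flag': P(line X) = 0.9·0.5714 / (0.9·0.5714 + 0.15·0.4286) ≈ 0.8889
After a trace-element assay='no-match': P(line X) = 0.8·0.8889 / (0.8·0.8889 + 0.15·0.1111) ≈ 0.9771
After a quality check='pass': P(line X) = 0.1·0.9771 / (0.1·0.9771 + 0.85·0.0229) ≈ 0.8339
After a trace-element assay='no-match': P(line X) = 0.8·0.8339 / (0.8·0.8339 + 0.15·0.1661) ≈ 0.9640

0.964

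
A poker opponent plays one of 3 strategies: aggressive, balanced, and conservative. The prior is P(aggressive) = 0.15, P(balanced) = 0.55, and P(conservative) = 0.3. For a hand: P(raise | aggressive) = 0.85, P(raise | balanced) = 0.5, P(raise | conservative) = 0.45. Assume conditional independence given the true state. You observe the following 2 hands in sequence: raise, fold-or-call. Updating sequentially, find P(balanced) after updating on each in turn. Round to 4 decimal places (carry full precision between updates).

Apply Bayes' rule sequentially, carrying P(balanced) forward.
After 'raise': normaliser = 0.85·0.1500 + 0.5·0.5500 + 0.45·0.3000; P(aggressive) ≈ 0.2372, P(balanced) ≈ 0.5116, P(conservative) ≈ 0.2512
After 'fold-or-call': normaliser = 0.15·0.2372 + 0.5·0.5116 + 0.55·0.2512; P(aggressive) ≈ 0.0828, P(balanced) ≈ 0.5956, P(conservative) ≈ 0.3216

0.5956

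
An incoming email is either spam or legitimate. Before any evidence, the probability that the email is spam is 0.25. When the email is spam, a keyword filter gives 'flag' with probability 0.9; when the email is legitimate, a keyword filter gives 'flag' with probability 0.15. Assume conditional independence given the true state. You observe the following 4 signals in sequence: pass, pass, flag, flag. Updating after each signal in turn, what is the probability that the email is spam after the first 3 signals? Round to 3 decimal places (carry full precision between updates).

0.027

Each posterior becomes the prior for the next update.
After 'pass': P(spam) = 0.1·0.2500 / (0.1·0.2500 + 0.85·0.7500) ≈ 0.0377
After 'pass': P(spam) = 0.1·0.0377 / (0.1·0.0377 + 0.85·0.9623) ≈ 0.0046
After 'flag': P(spam) = 0.9·0.0046 / (0.9·0.0046 + 0.15·0.9954) ≈ 0.0269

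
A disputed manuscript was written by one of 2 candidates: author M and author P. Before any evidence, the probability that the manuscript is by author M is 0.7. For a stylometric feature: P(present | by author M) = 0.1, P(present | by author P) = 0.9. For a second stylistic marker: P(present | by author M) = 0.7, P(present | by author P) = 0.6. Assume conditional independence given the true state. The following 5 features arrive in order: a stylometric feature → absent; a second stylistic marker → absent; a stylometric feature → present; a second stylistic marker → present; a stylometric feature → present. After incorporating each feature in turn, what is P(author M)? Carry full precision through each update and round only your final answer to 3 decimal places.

After a stylometric feature='absent': P(author M) = 0.9·0.7000 / (0.9·0.7000 + 0.1·0.3000) ≈ 0.9545
After a second stylistic marker='absent': P(author M) = 0.3·0.9545 / (0.3·0.9545 + 0.4·0.0455) ≈ 0.9403
After a stylometric feature='present': P(author M) = 0.1·0.9403 / (0.1·0.9403 + 0.9·0.0597) ≈ 0.6364
After a second stylistic marker='present': P(author M) = 0.7·0.6364 / (0.7·0.6364 + 0.6·0.3636) ≈ 0.6712
After a stylometric feature='present': P(author M) = 0.1·0.6712 / (0.1·0.6712 + 0.9·0.3288) ≈ 0.1849

0.185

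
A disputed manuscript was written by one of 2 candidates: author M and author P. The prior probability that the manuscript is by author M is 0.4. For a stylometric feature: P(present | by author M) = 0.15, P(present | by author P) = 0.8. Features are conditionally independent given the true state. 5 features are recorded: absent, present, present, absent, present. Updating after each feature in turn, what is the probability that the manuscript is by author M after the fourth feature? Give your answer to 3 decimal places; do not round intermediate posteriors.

After 'absent': P(author M) = 0.85·0.4000 / (0.85·0.4000 + 0.2·0.6000) ≈ 0.7391
After 'present': P(author M) = 0.15·0.7391 / (0.15·0.7391 + 0.8·0.2609) ≈ 0.3469
After 'present': P(author M) = 0.15·0.3469 / (0.15·0.3469 + 0.8·0.6531) ≈ 0.0906
After 'absent': P(author M) = 0.85·0.0906 / (0.85·0.0906 + 0.2·0.9094) ≈ 0.2974

0.297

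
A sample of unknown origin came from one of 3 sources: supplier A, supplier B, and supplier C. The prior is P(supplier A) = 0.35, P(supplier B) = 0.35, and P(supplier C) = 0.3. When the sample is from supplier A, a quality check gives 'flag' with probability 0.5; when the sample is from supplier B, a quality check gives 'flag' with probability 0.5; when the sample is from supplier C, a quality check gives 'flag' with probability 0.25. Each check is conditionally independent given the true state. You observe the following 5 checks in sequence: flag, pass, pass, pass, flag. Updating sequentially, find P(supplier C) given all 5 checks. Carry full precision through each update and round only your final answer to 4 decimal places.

After 'flag': normaliser = 0.5·0.3500 + 0.5·0.3500 + 0.25·0.3000; P(supplier A) ≈ 0.4118, P(supplier B) ≈ 0.4118, P(supplier C) ≈ 0.1765
After 'pass': normaliser = 0.5·0.4118 + 0.5·0.4118 + 0.75·0.1765; P(supplier A) ≈ 0.3784, P(supplier B) ≈ 0.3784, P(supplier C) ≈ 0.2432
After 'pass': normaliser = 0.5·0.3784 + 0.5·0.3784 + 0.75·0.2432; P(supplier A) ≈ 0.3373, P(supplier B) ≈ 0.3373, P(supplier C) ≈ 0.3253
After 'pass': normaliser = 0.5·0.3373 + 0.5·0.3373 + 0.75·0.3253; P(supplier A) ≈ 0.2902, P(supplier B) ≈ 0.2902, P(supplier C) ≈ 0.4197
After 'flag': normaliser = 0.5·0.2902 + 0.5·0.2902 + 0.25·0.4197; P(supplier A) ≈ 0.3672, P(supplier B) ≈ 0.3672, P(supplier C) ≈ 0.2656

0.2656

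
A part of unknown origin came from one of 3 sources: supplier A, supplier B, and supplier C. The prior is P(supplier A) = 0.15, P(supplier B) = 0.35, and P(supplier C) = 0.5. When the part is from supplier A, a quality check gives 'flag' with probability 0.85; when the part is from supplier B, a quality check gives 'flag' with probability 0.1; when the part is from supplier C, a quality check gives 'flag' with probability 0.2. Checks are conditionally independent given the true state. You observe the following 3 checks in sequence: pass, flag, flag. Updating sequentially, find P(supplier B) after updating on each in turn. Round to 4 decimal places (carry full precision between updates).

After 'pass': normaliser = 0.15·0.1500 + 0.9·0.3500 + 0.8·0.5000; P(supplier A) ≈ 0.0305, P(supplier B) ≈ 0.4271, P(supplier C) ≈ 0.5424
After 'flag': normaliser = 0.85·0.0305 + 0.1·0.4271 + 0.2·0.5424; P(supplier A) ≈ 0.1464, P(supplier B) ≈ 0.2411, P(supplier C) ≈ 0.6124
After 'flag': normaliser = 0.85·0.1464 + 0.1·0.2411 + 0.2·0.6124; P(supplier A) ≈ 0.4591, P(supplier B) ≈ 0.0890, P(supplier C) ≈ 0.4519

0.0890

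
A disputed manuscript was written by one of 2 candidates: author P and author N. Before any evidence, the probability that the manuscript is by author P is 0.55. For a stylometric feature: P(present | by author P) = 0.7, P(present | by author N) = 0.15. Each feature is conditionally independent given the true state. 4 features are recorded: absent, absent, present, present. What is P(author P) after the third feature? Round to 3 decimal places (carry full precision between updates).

0.415

After 'absent': P(author P) = 0.3·0.5500 / (0.3·0.5500 + 0.85·0.4500) ≈ 0.3014
After 'absent': P(author P) = 0.3·0.3014 / (0.3·0.3014 + 0.85·0.6986) ≈ 0.1321
After 'present': P(author P) = 0.7·0.1321 / (0.7·0.1321 + 0.15·0.8679) ≈ 0.4154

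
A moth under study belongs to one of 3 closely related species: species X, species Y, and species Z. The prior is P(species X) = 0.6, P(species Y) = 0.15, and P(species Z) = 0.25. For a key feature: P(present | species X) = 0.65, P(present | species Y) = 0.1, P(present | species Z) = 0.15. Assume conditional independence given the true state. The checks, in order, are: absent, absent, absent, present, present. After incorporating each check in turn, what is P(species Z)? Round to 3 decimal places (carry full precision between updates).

0.224

Each posterior becomes the prior for the next update.
After 'absent': normaliser = 0.35·0.6000 + 0.9·0.1500 + 0.85·0.2500; P(species X) ≈ 0.3767, P(species Y) ≈ 0.2422, P(species Z) ≈ 0.3812
After 'absent': normaliser = 0.35·0.3767 + 0.9·0.2422 + 0.85·0.3812; P(species X) ≈ 0.1957, P(species Y) ≈ 0.3235, P(species Z) ≈ 0.4809
After 'absent': normaliser = 0.35·0.1957 + 0.9·0.3235 + 0.85·0.4809; P(species X) ≈ 0.0891, P(species Y) ≈ 0.3789, P(species Z) ≈ 0.5320
After 'present': normaliser = 0.65·0.0891 + 0.1·0.3789 + 0.15·0.5320; P(species X) ≈ 0.3299, P(species Y) ≈ 0.2157, P(species Z) ≈ 0.4544
After 'present': normaliser = 0.65·0.3299 + 0.1·0.2157 + 0.15·0.4544; P(species X) ≈ 0.7050, P(species Y) ≈ 0.0709, P(species Z) ≈ 0.2241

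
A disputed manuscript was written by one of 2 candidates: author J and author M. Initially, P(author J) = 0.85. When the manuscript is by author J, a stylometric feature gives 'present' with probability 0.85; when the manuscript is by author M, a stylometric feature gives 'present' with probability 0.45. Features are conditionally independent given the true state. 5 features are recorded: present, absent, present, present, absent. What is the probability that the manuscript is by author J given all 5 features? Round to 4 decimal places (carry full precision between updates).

0.7396

After 'present': P(author J) = 0.85·0.8500 / (0.85·0.8500 + 0.45·0.1500) ≈ 0.9146
After 'absent': P(author J) = 0.15·0.9146 / (0.15·0.9146 + 0.55·0.0854) ≈ 0.7448
After 'present': P(author J) = 0.85·0.7448 / (0.85·0.7448 + 0.45·0.2552) ≈ 0.8465
After 'present': P(author J) = 0.85·0.8465 / (0.85·0.8465 + 0.45·0.1535) ≈ 0.9124
After 'absent': P(author J) = 0.15·0.9124 / (0.15·0.9124 + 0.55·0.0876) ≈ 0.7396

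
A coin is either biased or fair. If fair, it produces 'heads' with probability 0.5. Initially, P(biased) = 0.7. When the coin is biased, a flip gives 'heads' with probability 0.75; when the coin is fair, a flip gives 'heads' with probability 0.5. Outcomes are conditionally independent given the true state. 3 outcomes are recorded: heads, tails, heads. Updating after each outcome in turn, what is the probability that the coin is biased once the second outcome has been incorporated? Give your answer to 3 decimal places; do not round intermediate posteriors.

0.636

After 'heads': P(biased) = 0.75·0.7000 / (0.75·0.7000 + 0.5·0.3000) ≈ 0.7778
After 'tails': P(biased) = 0.25·0.7778 / (0.25·0.7778 + 0.5·0.2222) ≈ 0.6364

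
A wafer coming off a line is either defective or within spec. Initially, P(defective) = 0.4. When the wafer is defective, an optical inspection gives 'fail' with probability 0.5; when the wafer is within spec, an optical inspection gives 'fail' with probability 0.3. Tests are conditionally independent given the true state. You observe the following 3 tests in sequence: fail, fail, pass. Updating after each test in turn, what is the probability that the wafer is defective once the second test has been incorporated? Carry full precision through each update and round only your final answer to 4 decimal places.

0.6494

After 'fail': P(defective) = 0.5·0.4000 / (0.5·0.4000 + 0.3·0.6000) ≈ 0.5263
After 'fail': P(defective) = 0.5·0.5263 / (0.5·0.5263 + 0.3·0.4737) ≈ 0.6494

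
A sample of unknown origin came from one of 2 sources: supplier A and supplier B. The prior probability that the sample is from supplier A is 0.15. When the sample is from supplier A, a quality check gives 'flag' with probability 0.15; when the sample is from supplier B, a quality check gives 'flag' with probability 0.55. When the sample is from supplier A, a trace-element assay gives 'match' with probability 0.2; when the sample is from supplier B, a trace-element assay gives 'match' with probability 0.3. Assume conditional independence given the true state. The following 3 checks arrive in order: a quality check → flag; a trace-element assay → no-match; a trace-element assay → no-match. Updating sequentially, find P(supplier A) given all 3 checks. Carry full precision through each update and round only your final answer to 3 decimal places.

After a quality check='flag': P(supplier A) = 0.15·0.1500 / (0.15·0.1500 + 0.55·0.8500) ≈ 0.0459
After a trace-element assay='no-match': P(supplier A) = 0.8·0.0459 / (0.8·0.0459 + 0.7·0.9541) ≈ 0.0521
After a trace-element assay='no-match': P(supplier A) = 0.8·0.0521 / (0.8·0.0521 + 0.7·0.9479) ≈ 0.0591

0.059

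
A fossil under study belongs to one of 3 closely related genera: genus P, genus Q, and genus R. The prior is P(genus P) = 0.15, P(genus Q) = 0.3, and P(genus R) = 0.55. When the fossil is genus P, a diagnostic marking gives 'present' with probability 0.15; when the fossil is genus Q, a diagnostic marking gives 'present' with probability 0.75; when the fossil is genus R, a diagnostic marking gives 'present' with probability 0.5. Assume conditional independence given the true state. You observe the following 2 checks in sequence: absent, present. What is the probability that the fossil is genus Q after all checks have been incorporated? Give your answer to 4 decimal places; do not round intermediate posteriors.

0.2642

Apply Bayes' rule sequentially, carrying P(genus Q) forward.
After 'absent': normaliser = 0.85·0.1500 + 0.25·0.3000 + 0.5·0.5500; P(genus P) ≈ 0.2670, P(genus Q) ≈ 0.1571, P(genus R) ≈ 0.5759
After 'present': normaliser = 0.15·0.2670 + 0.75·0.1571 + 0.5·0.5759; P(genus P) ≈ 0.0898, P(genus Q) ≈ 0.2642, P(genus R) ≈ 0.6459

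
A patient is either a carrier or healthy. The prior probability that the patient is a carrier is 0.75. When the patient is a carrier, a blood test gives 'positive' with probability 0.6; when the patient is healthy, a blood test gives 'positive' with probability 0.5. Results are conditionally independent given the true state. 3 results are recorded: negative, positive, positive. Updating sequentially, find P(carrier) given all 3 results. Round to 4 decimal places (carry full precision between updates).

After 'negative': P(carrier) = 0.4·0.7500 / (0.4·0.7500 + 0.5·0.2500) ≈ 0.7059
After 'positive': P(carrier) = 0.6·0.7059 / (0.6·0.7059 + 0.5·0.2941) ≈ 0.7423
After 'positive': P(carrier) = 0.6·0.7423 / (0.6·0.7423 + 0.5·0.2577) ≈ 0.7756

0.7756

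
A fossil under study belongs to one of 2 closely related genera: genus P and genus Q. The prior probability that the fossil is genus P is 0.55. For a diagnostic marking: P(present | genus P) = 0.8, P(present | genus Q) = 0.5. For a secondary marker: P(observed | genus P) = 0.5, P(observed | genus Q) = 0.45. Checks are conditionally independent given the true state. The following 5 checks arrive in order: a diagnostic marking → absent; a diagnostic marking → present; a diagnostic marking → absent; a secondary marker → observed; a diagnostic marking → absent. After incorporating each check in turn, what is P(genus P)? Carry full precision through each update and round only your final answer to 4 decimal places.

0.1221

After a diagnostic marking='absent': P(genus P) = 0.2·0.5500 / (0.2·0.5500 + 0.5·0.4500) ≈ 0.3284
After a diagnostic marking='present': P(genus P) = 0.8·0.3284 / (0.8·0.3284 + 0.5·0.6716) ≈ 0.4389
After a diagnostic marking='absent': P(genus P) = 0.2·0.4389 / (0.2·0.4389 + 0.5·0.5611) ≈ 0.2383
After a secondary marker='observed': P(genus P) = 0.5·0.2383 / (0.5·0.2383 + 0.45·0.7617) ≈ 0.2580
After a diagnostic marking='absent': P(genus P) = 0.2·0.2580 / (0.2·0.2580 + 0.5·0.7420) ≈ 0.1221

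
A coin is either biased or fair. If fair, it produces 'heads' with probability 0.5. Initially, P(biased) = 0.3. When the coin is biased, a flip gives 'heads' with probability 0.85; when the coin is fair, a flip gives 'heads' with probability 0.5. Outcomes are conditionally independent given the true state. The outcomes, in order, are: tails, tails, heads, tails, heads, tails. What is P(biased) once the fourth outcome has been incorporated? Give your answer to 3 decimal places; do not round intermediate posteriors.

0.019

After 'tails': P(biased) = 0.15·0.3000 / (0.15·0.3000 + 0.5·0.7000) ≈ 0.1139
After 'tails': P(biased) = 0.15·0.1139 / (0.15·0.1139 + 0.5·0.8861) ≈ 0.0371
After 'heads': P(biased) = 0.85·0.0371 / (0.85·0.0371 + 0.5·0.9629) ≈ 0.0615
After 'tails': P(biased) = 0.15·0.0615 / (0.15·0.0615 + 0.5·0.9385) ≈ 0.0193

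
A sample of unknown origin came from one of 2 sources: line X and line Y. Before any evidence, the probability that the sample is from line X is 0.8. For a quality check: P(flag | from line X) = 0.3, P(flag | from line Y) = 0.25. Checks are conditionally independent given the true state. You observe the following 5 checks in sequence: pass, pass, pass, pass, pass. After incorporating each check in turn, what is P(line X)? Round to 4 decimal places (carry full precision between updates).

After 'pass': P(line X) = 0.7·0.8000 / (0.7·0.8000 + 0.75·0.2000) ≈ 0.7887
After 'pass': P(line X) = 0.7·0.7887 / (0.7·0.7887 + 0.75·0.2113) ≈ 0.7770
After 'pass': P(line X) = 0.7·0.7770 / (0.7·0.7770 + 0.75·0.2230) ≈ 0.7648
After 'pass': P(line X) = 0.7·0.7648 / (0.7·0.7648 + 0.75·0.2352) ≈ 0.7522
After 'pass': P(line X) = 0.7·0.7522 / (0.7·0.7522 + 0.75·0.2478) ≈ 0.7391

0.7391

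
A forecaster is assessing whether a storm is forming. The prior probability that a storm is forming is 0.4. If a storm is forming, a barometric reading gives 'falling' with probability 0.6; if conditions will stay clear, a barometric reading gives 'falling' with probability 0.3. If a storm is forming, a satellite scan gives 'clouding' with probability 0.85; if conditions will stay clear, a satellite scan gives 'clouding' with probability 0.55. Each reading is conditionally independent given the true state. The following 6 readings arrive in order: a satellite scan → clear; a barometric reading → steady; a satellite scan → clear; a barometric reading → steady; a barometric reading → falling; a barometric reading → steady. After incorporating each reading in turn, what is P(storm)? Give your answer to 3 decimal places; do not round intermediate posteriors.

Each posterior becomes the prior for the next update.
After a satellite scan='clear': P(storm) = 0.15·0.4000 / (0.15·0.4000 + 0.45·0.6000) ≈ 0.1818
After a barometric reading='steady': P(storm) = 0.4·0.1818 / (0.4·0.1818 + 0.7·0.8182) ≈ 0.1127
After a satellite scan='clear': P(storm) = 0.15·0.1127 / (0.15·0.1127 + 0.45·0.8873) ≈ 0.0406
After a barometric reading='steady': P(storm) = 0.4·0.0406 / (0.4·0.0406 + 0.7·0.9594) ≈ 0.0236
After a barometric reading='falling': P(storm) = 0.6·0.0236 / (0.6·0.0236 + 0.3·0.9764) ≈ 0.0461
After a barometric reading='steady': P(storm) = 0.4·0.0461 / (0.4·0.0461 + 0.7·0.9539) ≈ 0.0269

0.027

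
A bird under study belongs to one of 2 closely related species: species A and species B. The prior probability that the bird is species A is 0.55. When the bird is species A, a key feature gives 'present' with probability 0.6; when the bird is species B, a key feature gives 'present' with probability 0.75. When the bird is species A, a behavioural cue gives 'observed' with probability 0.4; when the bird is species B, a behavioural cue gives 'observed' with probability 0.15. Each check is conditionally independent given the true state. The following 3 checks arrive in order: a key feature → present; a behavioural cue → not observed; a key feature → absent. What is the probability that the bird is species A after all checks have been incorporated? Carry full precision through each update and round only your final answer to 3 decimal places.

0.525

After a key feature='present': P(species A) = 0.6·0.5500 / (0.6·0.5500 + 0.75·0.4500) ≈ 0.4944
After a behavioural cue='not observed': P(species A) = 0.6·0.4944 / (0.6·0.4944 + 0.85·0.5056) ≈ 0.4084
After a key feature='absent': P(species A) = 0.4·0.4084 / (0.4·0.4084 + 0.25·0.5916) ≈ 0.5248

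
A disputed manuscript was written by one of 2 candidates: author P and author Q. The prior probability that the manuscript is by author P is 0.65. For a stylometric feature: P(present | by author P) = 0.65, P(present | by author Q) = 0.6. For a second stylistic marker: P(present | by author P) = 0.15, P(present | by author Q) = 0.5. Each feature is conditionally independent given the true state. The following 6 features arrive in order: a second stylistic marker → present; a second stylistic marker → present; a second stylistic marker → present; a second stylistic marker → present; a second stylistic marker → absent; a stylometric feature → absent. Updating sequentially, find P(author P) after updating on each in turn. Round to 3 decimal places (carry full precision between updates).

0.022

After a second stylistic marker='present': P(author P) = 0.15·0.6500 / (0.15·0.6500 + 0.5·0.3500) ≈ 0.3578
After a second stylistic marker='present': P(author P) = 0.15·0.3578 / (0.15·0.3578 + 0.5·0.6422) ≈ 0.1432
After a second stylistic marker='present': P(author P) = 0.15·0.1432 / (0.15·0.1432 + 0.5·0.8568) ≈ 0.0477
After a second stylistic marker='present': P(author P) = 0.15·0.0477 / (0.15·0.0477 + 0.5·0.9523) ≈ 0.0148
After a second stylistic marker='absent': P(author P) = 0.85·0.0148 / (0.85·0.0148 + 0.5·0.9852) ≈ 0.0249
After a stylometric feature='absent': P(author P) = 0.35·0.0249 / (0.35·0.0249 + 0.4·0.9751) ≈ 0.0219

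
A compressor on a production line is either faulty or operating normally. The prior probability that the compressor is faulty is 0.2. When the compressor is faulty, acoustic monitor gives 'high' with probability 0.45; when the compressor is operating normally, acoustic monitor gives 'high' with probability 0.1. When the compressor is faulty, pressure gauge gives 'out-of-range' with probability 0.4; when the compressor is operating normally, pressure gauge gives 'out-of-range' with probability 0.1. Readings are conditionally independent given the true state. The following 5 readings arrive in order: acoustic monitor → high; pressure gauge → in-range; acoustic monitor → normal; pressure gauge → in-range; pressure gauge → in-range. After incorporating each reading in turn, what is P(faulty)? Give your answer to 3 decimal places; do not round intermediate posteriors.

0.169

After acoustic monitor='high': P(faulty) = 0.45·0.2000 / (0.45·0.2000 + 0.1·0.8000) ≈ 0.5294
After pressure gauge='in-range': P(faulty) = 0.6·0.5294 / (0.6·0.5294 + 0.9·0.4706) ≈ 0.4286
After acoustic monitor='normal': P(faulty) = 0.55·0.4286 / (0.55·0.4286 + 0.9·0.5714) ≈ 0.3143
After pressure gauge='in-range': P(faulty) = 0.6·0.3143 / (0.6·0.3143 + 0.9·0.6857) ≈ 0.2340
After pressure gauge='in-range': P(faulty) = 0.6·0.2340 / (0.6·0.2340 + 0.9·0.7660) ≈ 0.1692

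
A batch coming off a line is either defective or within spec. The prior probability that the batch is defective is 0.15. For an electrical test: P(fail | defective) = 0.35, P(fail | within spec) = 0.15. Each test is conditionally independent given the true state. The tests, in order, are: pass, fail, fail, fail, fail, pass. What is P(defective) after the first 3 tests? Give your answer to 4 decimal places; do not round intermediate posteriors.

0.4235

After 'pass': P(defective) = 0.65·0.1500 / (0.65·0.1500 + 0.85·0.8500) ≈ 0.1189
After 'fail': P(defective) = 0.35·0.1189 / (0.35·0.1189 + 0.15·0.8811) ≈ 0.2395
After 'fail': P(defective) = 0.35·0.2395 / (0.35·0.2395 + 0.15·0.7605) ≈ 0.4235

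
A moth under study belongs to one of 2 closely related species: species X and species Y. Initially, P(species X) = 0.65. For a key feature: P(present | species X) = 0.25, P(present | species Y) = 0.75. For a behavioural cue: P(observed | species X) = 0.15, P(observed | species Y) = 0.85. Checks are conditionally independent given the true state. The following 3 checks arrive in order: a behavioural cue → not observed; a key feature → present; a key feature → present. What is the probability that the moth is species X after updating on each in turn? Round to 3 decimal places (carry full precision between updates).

0.539

After a behavioural cue='not observed': P(species X) = 0.85·0.6500 / (0.85·0.6500 + 0.15·0.3500) ≈ 0.9132
After a key feature='present': P(species X) = 0.25·0.9132 / (0.25·0.9132 + 0.75·0.0868) ≈ 0.7782
After a key feature='present': P(species X) = 0.25·0.7782 / (0.25·0.7782 + 0.75·0.2218) ≈ 0.5390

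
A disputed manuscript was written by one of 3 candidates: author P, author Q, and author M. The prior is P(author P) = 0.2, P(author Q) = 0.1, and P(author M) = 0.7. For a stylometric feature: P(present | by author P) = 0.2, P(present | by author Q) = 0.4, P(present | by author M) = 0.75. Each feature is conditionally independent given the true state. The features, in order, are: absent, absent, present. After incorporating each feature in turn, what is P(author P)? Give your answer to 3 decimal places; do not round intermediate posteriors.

After 'absent': normaliser = 0.8·0.2000 + 0.6·0.1000 + 0.25·0.7000; P(author P) ≈ 0.4051, P(author Q) ≈ 0.1519, P(author M) ≈ 0.4430
After 'absent': normaliser = 0.8·0.4051 + 0.6·0.1519 + 0.25·0.4430; P(author P) ≈ 0.6161, P(author Q) ≈ 0.1733, P(author M) ≈ 0.2106
After 'present': normaliser = 0.2·0.6161 + 0.4·0.1733 + 0.75·0.2106; P(author P) ≈ 0.3516, P(author Q) ≈ 0.1978, P(author M) ≈ 0.4506

0.352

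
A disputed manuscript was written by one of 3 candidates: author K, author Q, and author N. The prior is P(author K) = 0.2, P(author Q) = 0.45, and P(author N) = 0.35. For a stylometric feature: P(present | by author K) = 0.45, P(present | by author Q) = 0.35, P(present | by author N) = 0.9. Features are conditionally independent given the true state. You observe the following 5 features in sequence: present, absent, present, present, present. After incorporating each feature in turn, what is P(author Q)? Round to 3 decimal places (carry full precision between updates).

0.138

Apply Bayes' rule sequentially, carrying P(author Q) forward.
After 'present': normaliser = 0.45·0.2000 + 0.35·0.4500 + 0.9·0.3500; P(author K) ≈ 0.1600, P(author Q) ≈ 0.2800, P(author N) ≈ 0.5600
After 'absent': normaliser = 0.55·0.1600 + 0.65·0.2800 + 0.1·0.5600; P(author K) ≈ 0.2699, P(author Q) ≈ 0.5583, P(author N) ≈ 0.1718
After 'present': normaliser = 0.45·0.2699 + 0.35·0.5583 + 0.9·0.1718; P(author K) ≈ 0.2576, P(author Q) ≈ 0.4144, P(author N) ≈ 0.3279
After 'present': normaliser = 0.45·0.2576 + 0.35·0.4144 + 0.9·0.3279; P(author K) ≈ 0.2085, P(author Q) ≈ 0.2608, P(author N) ≈ 0.5307
After 'present': normaliser = 0.45·0.2085 + 0.35·0.2608 + 0.9·0.5307; P(author K) ≈ 0.1416, P(author Q) ≈ 0.1378, P(author N) ≈ 0.7207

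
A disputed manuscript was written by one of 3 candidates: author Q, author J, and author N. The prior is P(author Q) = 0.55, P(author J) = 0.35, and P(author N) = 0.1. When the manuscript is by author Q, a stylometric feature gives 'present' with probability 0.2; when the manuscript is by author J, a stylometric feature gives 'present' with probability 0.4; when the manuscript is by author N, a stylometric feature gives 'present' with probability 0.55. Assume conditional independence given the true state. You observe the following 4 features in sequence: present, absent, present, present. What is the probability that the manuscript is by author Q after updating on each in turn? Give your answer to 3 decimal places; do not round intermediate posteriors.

After 'present': normaliser = 0.2·0.5500 + 0.4·0.3500 + 0.55·0.1000; P(author Q) ≈ 0.3607, P(author J) ≈ 0.4590, P(author N) ≈ 0.1803
After 'absent': normaliser = 0.8·0.3607 + 0.6·0.4590 + 0.45·0.1803; P(author Q) ≈ 0.4473, P(author J) ≈ 0.4269, P(author N) ≈ 0.1258
After 'present': normaliser = 0.2·0.4473 + 0.4·0.4269 + 0.55·0.1258; P(author Q) ≈ 0.2716, P(author J) ≈ 0.5184, P(author N) ≈ 0.2100
After 'present': normaliser = 0.2·0.2716 + 0.4·0.5184 + 0.55·0.2100; P(author Q) ≈ 0.1440, P(author J) ≈ 0.5498, P(author N) ≈ 0.3063

0.144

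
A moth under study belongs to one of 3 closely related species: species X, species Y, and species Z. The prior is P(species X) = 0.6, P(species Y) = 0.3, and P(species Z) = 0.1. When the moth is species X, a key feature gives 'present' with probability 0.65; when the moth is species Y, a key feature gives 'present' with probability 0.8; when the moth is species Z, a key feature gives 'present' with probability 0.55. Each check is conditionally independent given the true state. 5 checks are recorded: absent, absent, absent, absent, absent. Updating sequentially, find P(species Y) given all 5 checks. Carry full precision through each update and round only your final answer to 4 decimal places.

0.0189

After 'absent': normaliser = 0.35·0.6000 + 0.2·0.3000 + 0.45·0.1000; P(species X) ≈ 0.6667, P(species Y) ≈ 0.1905, P(species Z) ≈ 0.1429
After 'absent': normaliser = 0.35·0.6667 + 0.2·0.1905 + 0.45·0.1429; P(species X) ≈ 0.6950, P(species Y) ≈ 0.1135, P(species Z) ≈ 0.1915
After 'absent': normaliser = 0.35·0.6950 + 0.2·0.1135 + 0.45·0.1915; P(species X) ≈ 0.6908, P(species Y) ≈ 0.0645, P(species Z) ≈ 0.2447
After 'absent': normaliser = 0.35·0.6908 + 0.2·0.0645 + 0.45·0.2447; P(species X) ≈ 0.6628, P(species Y) ≈ 0.0353, P(species Z) ≈ 0.3019
After 'absent': normaliser = 0.35·0.6628 + 0.2·0.0353 + 0.45·0.3019; P(species X) ≈ 0.6188, P(species Y) ≈ 0.0189, P(species Z) ≈ 0.3623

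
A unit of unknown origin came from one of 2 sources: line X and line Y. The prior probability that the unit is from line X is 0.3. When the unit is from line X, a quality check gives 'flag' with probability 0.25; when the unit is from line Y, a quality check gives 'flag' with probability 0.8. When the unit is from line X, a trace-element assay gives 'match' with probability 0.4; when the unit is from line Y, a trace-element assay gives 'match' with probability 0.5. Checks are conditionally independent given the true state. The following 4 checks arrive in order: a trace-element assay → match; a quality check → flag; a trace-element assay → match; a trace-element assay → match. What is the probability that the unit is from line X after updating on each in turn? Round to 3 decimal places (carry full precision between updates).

Each posterior becomes the prior for the next update.
After a trace-element assay='match': P(line X) = 0.4·0.3000 / (0.4·0.3000 + 0.5·0.7000) ≈ 0.2553
After a quality check='flag': P(line X) = 0.25·0.2553 / (0.25·0.2553 + 0.8·0.7447) ≈ 0.0968
After a trace-element assay='match': P(line X) = 0.4·0.0968 / (0.4·0.0968 + 0.5·0.9032) ≈ 0.0789
After a trace-element assay='match': P(line X) = 0.4·0.0789 / (0.4·0.0789 + 0.5·0.9211) ≈ 0.0642

0.064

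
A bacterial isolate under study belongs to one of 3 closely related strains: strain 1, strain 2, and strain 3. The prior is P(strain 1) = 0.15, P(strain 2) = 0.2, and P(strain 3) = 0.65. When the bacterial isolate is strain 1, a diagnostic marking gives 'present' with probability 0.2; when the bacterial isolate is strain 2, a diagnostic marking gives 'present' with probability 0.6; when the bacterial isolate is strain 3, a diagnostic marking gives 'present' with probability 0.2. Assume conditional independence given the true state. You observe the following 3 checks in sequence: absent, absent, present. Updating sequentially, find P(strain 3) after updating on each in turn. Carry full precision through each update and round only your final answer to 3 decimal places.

Each posterior becomes the prior for the next update.
After 'absent': normaliser = 0.8·0.1500 + 0.4·0.2000 + 0.8·0.6500; P(strain 1) ≈ 0.1667, P(strain 2) ≈ 0.1111, P(strain 3) ≈ 0.7222
After 'absent': normaliser = 0.8·0.1667 + 0.4·0.1111 + 0.8·0.7222; P(strain 1) ≈ 0.1765, P(strain 2) ≈ 0.0588, P(strain 3) ≈ 0.7647
After 'present': normaliser = 0.2·0.1765 + 0.6·0.0588 + 0.2·0.7647; P(strain 1) ≈ 0.1579, P(strain 2) ≈ 0.1579, P(strain 3) ≈ 0.6842

0.684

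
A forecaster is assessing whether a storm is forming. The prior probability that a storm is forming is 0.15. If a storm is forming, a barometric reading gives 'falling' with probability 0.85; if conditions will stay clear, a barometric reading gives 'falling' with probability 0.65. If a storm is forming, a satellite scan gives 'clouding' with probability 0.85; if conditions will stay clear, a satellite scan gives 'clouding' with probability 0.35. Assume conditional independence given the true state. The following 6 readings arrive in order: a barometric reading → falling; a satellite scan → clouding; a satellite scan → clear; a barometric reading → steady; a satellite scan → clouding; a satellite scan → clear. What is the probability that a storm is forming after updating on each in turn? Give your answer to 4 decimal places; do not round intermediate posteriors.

Each posterior becomes the prior for the next update.
After a barometric reading='falling': P(storm) = 0.85·0.1500 / (0.85·0.1500 + 0.65·0.8500) ≈ 0.1875
After a satellite scan='clouding': P(storm) = 0.85·0.1875 / (0.85·0.1875 + 0.35·0.8125) ≈ 0.3592
After a satellite scan='clear': P(storm) = 0.15·0.3592 / (0.15·0.3592 + 0.65·0.6408) ≈ 0.1145
After a barometric reading='steady': P(storm) = 0.15·0.1145 / (0.15·0.1145 + 0.35·0.8855) ≈ 0.0525
After a satellite scan='clouding': P(storm) = 0.85·0.0525 / (0.85·0.0525 + 0.35·0.9475) ≈ 0.1186
After a satellite scan='clear': P(storm) = 0.15·0.1186 / (0.15·0.1186 + 0.65·0.8814) ≈ 0.0301

0.0301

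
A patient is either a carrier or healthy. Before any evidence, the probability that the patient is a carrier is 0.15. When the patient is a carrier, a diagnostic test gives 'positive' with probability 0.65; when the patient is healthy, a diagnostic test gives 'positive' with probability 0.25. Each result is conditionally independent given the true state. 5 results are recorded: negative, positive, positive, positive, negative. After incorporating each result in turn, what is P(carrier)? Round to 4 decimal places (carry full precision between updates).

After 'negative': P(carrier) = 0.35·0.1500 / (0.35·0.1500 + 0.75·0.8500) ≈ 0.0761
After 'positive': P(carrier) = 0.65·0.0761 / (0.65·0.0761 + 0.25·0.9239) ≈ 0.1764
After 'positive': P(carrier) = 0.65·0.1764 / (0.65·0.1764 + 0.25·0.8236) ≈ 0.3576
After 'positive': P(carrier) = 0.65·0.3576 / (0.65·0.3576 + 0.25·0.6424) ≈ 0.5914
After 'negative': P(carrier) = 0.35·0.5914 / (0.35·0.5914 + 0.75·0.4086) ≈ 0.4032

0.4032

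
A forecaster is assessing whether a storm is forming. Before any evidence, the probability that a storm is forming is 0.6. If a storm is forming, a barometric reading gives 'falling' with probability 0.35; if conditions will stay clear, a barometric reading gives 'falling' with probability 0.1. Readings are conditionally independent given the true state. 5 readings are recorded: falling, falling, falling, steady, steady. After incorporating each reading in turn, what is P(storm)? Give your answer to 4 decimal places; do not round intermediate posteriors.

After 'falling': P(storm) = 0.35·0.6000 / (0.35·0.6000 + 0.1·0.4000) ≈ 0.8400
After 'falling': P(storm) = 0.35·0.8400 / (0.35·0.8400 + 0.1·0.1600) ≈ 0.9484
After 'falling': P(storm) = 0.35·0.9484 / (0.35·0.9484 + 0.1·0.0516) ≈ 0.9847
After 'steady': P(storm) = 0.65·0.9847 / (0.65·0.9847 + 0.9·0.0153) ≈ 0.9789
After 'steady': P(storm) = 0.65·0.9789 / (0.65·0.9789 + 0.9·0.0211) ≈ 0.9711

0.9711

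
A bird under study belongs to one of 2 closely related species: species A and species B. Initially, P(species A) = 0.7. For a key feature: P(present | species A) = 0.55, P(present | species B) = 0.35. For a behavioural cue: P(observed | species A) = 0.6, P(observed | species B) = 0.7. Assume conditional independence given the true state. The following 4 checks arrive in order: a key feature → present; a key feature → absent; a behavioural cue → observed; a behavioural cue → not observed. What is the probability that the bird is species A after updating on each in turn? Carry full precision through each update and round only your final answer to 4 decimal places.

0.7437

Apply Bayes' rule sequentially, carrying P(species A) forward.
After a key feature='present': P(species A) = 0.55·0.7000 / (0.55·0.7000 + 0.35·0.3000) ≈ 0.7857
After a key feature='absent': P(species A) = 0.45·0.7857 / (0.45·0.7857 + 0.65·0.2143) ≈ 0.7174
After a behavioural cue='observed': P(species A) = 0.6·0.7174 / (0.6·0.7174 + 0.7·0.2826) ≈ 0.6851
After a behavioural cue='not observed': P(species A) = 0.4·0.6851 / (0.4·0.6851 + 0.3·0.3149) ≈ 0.7437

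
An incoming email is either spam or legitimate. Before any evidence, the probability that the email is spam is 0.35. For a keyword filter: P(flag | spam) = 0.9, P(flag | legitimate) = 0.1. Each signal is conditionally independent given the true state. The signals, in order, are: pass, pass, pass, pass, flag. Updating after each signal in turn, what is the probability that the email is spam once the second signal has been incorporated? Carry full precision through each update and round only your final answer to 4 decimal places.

0.0066

Apply Bayes' rule sequentially, carrying P(spam) forward.
After 'pass': P(spam) = 0.1·0.3500 / (0.1·0.3500 + 0.9·0.6500) ≈ 0.0565
After 'pass': P(spam) = 0.1·0.0565 / (0.1·0.0565 + 0.9·0.9435) ≈ 0.0066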